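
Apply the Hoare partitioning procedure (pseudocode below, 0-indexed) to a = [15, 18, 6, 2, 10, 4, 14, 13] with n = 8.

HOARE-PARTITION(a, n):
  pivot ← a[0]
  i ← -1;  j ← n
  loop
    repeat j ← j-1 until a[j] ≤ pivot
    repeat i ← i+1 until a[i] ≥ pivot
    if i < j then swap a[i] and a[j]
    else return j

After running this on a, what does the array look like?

pivot=15
j stops at 7 (13), i stops at 0 (15); swap ⇒ [13, 18, 6, 2, 10, 4, 14, 15]
j stops at 6 (14), i stops at 1 (18); swap ⇒ [13, 14, 6, 2, 10, 4, 18, 15]
j stops at 5, i stops at 6; i≥j ⇒ return 5. a=[13, 14, 6, 2, 10, 4, 18, 15]

[13, 14, 6, 2, 10, 4, 18, 15]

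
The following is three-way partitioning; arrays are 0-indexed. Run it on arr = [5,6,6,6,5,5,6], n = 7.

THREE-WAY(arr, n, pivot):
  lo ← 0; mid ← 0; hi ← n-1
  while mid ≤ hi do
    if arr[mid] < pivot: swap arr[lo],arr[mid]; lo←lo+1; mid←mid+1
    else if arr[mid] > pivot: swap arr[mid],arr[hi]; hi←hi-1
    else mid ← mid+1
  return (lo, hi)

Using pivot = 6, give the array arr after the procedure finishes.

lo=0 mid=0 hi=6
5<6: swap(0,0), lo=1 mid=1 ⇒ [5,6,6,6,5,5,6]
6=6: mid=2
6=6: mid=3
6=6: mid=4
5<6: swap(1,4), lo=2 mid=5 ⇒ [5,5,6,6,6,5,6]
5<6: swap(2,5), lo=3 mid=6 ⇒ [5,5,5,6,6,6,6]
6=6: mid=7
done. lo=3 hi=6; arr=[5,5,5,6,6,6,6]

[5,5,5,6,6,6,6]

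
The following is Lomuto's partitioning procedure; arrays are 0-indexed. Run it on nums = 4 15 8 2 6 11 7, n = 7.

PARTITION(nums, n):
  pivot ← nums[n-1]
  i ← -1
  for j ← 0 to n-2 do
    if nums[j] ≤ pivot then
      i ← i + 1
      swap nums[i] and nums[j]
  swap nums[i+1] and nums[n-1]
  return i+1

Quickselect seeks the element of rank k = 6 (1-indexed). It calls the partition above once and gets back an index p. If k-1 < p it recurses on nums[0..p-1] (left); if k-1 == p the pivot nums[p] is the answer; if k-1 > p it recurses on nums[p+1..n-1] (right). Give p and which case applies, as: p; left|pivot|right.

pivot = nums[6] = 7; i = -1
j=0: nums[0]=4 ≤ 7 → i=0, swap nums[0],nums[0] (no change) → 4 15 8 2 6 11 7
j=1: nums[1]=15 > 7 → no swap
j=2: nums[2]=8 > 7 → no swap
j=3: nums[3]=2 ≤ 7 → i=1, swap nums[1],nums[3] → 4 2 8 15 6 11 7
j=4: nums[4]=6 ≤ 7 → i=2, swap nums[2],nums[4] → 4 2 6 15 8 11 7
j=5: nums[5]=11 > 7 → no swap
final swap nums[3],nums[6] → 4 2 6 7 8 11 15; return 3
p = 3; k-1 = 5 > 3 ⇒ right

3; right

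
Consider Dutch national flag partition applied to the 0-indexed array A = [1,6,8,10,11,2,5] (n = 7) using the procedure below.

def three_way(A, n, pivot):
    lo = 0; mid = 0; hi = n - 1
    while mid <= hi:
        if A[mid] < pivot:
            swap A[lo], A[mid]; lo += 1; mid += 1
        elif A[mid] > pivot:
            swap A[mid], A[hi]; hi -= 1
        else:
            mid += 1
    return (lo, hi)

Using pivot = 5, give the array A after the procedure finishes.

[1,2,5,11,10,8,6]

lo=0 mid=0 hi=6
1<5: swap(0,0), lo=1 mid=1 ⇒ [1,6,8,10,11,2,5]
6>5: swap(1,6), hi=5 ⇒ [1,5,8,10,11,2,6]
5=5: mid=2
8>5: swap(2,5), hi=4 ⇒ [1,5,2,10,11,8,6]
2<5: swap(1,2), lo=2 mid=3 ⇒ [1,2,5,10,11,8,6]
10>5: swap(3,4), hi=3 ⇒ [1,2,5,11,10,8,6]
11>5: swap(3,3), hi=2 ⇒ [1,2,5,11,10,8,6]
done. lo=2 hi=2; A=[1,2,5,11,10,8,6]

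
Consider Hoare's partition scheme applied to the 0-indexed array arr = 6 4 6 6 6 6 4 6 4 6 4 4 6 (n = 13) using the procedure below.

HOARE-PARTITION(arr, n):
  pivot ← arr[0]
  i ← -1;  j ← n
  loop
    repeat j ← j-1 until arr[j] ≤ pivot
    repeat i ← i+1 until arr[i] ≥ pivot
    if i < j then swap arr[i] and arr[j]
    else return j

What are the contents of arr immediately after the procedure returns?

pivot = arr[0] = 6; i = -1, j = 13
j→12 (arr[12]=6≤6), i→0 (arr[0]=6≥6); i<j, swap → 6 4 6 6 6 6 4 6 4 6 4 4 6
j→11 (arr[11]=4≤6), i→2 (arr[2]=6≥6); i<j, swap → 6 4 4 6 6 6 4 6 4 6 4 6 6
j→10 (arr[10]=4≤6), i→3 (arr[3]=6≥6); i<j, swap → 6 4 4 4 6 6 4 6 4 6 6 6 6
j→9 (arr[9]=6≤6), i→4 (arr[4]=6≥6); i<j, swap → 6 4 4 4 6 6 4 6 4 6 6 6 6
j→8 (arr[8]=4≤6), i→5 (arr[5]=6≥6); i<j, swap → 6 4 4 4 6 4 4 6 6 6 6 6 6
j→7, i→7; i≥j, return j=7. arr = 6 4 4 4 6 4 4 6 6 6 6 6 6

6 4 4 4 6 4 4 6 6 6 6 6 6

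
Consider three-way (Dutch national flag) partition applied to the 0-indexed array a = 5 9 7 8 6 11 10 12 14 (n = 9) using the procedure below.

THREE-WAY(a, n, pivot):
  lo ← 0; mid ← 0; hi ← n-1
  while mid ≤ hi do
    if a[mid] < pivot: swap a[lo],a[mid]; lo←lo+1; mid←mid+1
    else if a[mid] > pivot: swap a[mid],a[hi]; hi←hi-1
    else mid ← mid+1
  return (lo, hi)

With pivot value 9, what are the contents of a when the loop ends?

pivot = 9; lo=0, mid=0, hi=8
a[mid]=5<9: swap a[0],a[0]; lo=1,mid=1 → 5 9 7 8 6 11 10 12 14
a[mid]=9=9: mid=2
a[mid]=7<9: swap a[1],a[2]; lo=2,mid=3 → 5 7 9 8 6 11 10 12 14
a[mid]=8<9: swap a[2],a[3]; lo=3,mid=4 → 5 7 8 9 6 11 10 12 14
a[mid]=6<9: swap a[3],a[4]; lo=4,mid=5 → 5 7 8 6 9 11 10 12 14
a[mid]=11>9: swap a[5],a[8]; hi=7 → 5 7 8 6 9 14 10 12 11
a[mid]=14>9: swap a[5],a[7]; hi=6 → 5 7 8 6 9 12 10 14 11
a[mid]=12>9: swap a[5],a[6]; hi=5 → 5 7 8 6 9 10 12 14 11
a[mid]=10>9: swap a[5],a[5]; hi=4 → 5 7 8 6 9 10 12 14 11
end: lo=4, hi=4; a = 5 7 8 6 9 10 12 14 11

5 7 8 6 9 10 12 14 11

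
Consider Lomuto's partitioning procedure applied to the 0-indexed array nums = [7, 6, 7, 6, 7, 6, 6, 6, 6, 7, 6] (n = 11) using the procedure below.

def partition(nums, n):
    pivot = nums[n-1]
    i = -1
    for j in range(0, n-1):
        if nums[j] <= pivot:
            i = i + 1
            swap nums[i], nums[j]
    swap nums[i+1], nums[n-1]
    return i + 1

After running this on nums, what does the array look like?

pivot=6, i=-1
j=0: 7>6, skip
j=1: 6≤6, i=0, swap(0,1) ⇒ [6, 7, 7, 6, 7, 6, 6, 6, 6, 7, 6]
j=2: 7>6, skip
j=3: 6≤6, i=1, swap(1,3) ⇒ [6, 6, 7, 7, 7, 6, 6, 6, 6, 7, 6]
j=4: 7>6, skip
j=5: 6≤6, i=2, swap(2,5) ⇒ [6, 6, 6, 7, 7, 7, 6, 6, 6, 7, 6]
j=6: 6≤6, i=3, swap(3,6) ⇒ [6, 6, 6, 6, 7, 7, 7, 6, 6, 7, 6]
j=7: 6≤6, i=4, swap(4,7) ⇒ [6, 6, 6, 6, 6, 7, 7, 7, 6, 7, 6]
j=8: 6≤6, i=5, swap(5,8) ⇒ [6, 6, 6, 6, 6, 6, 7, 7, 7, 7, 6]
j=9: 7>6, skip
swap(6,10) ⇒ [6, 6, 6, 6, 6, 6, 6, 7, 7, 7, 7]; return 6

[6, 6, 6, 6, 6, 6, 6, 7, 7, 7, 7]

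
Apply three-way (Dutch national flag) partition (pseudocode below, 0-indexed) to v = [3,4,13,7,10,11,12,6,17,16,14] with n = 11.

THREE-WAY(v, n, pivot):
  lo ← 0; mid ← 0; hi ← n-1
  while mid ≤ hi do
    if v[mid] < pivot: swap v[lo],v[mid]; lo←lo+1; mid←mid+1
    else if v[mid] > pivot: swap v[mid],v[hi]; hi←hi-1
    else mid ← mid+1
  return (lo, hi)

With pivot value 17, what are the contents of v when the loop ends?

[3,4,13,7,10,11,12,6,16,14,17]

pivot = 17; lo=0, mid=0, hi=10
v[mid]=3<17: swap v[0],v[0]; lo=1,mid=1 → [3,4,13,7,10,11,12,6,17,16,14]
v[mid]=4<17: swap v[1],v[1]; lo=2,mid=2 → [3,4,13,7,10,11,12,6,17,16,14]
v[mid]=13<17: swap v[2],v[2]; lo=3,mid=3 → [3,4,13,7,10,11,12,6,17,16,14]
v[mid]=7<17: swap v[3],v[3]; lo=4,mid=4 → [3,4,13,7,10,11,12,6,17,16,14]
v[mid]=10<17: swap v[4],v[4]; lo=5,mid=5 → [3,4,13,7,10,11,12,6,17,16,14]
v[mid]=11<17: swap v[5],v[5]; lo=6,mid=6 → [3,4,13,7,10,11,12,6,17,16,14]
v[mid]=12<17: swap v[6],v[6]; lo=7,mid=7 → [3,4,13,7,10,11,12,6,17,16,14]
v[mid]=6<17: swap v[7],v[7]; lo=8,mid=8 → [3,4,13,7,10,11,12,6,17,16,14]
v[mid]=17=17: mid=9
v[mid]=16<17: swap v[8],v[9]; lo=9,mid=10 → [3,4,13,7,10,11,12,6,16,17,14]
v[mid]=14<17: swap v[9],v[10]; lo=10,mid=11 → [3,4,13,7,10,11,12,6,16,14,17]
end: lo=10, hi=10; v = [3,4,13,7,10,11,12,6,16,14,17]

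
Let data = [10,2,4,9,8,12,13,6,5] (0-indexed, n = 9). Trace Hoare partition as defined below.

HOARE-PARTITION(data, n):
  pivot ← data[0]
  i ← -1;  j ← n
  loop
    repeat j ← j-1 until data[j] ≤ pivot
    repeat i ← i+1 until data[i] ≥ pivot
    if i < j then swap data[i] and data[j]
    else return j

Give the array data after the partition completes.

pivot = data[0] = 10; i = -1, j = 9
j→8 (data[8]=5≤10), i→0 (data[0]=10≥10); i<j, swap → [5,2,4,9,8,12,13,6,10]
j→7 (data[7]=6≤10), i→5 (data[5]=12≥10); i<j, swap → [5,2,4,9,8,6,13,12,10]
j→5, i→6; i≥j, return j=5. data = [5,2,4,9,8,6,13,12,10]

[5,2,4,9,8,6,13,12,10]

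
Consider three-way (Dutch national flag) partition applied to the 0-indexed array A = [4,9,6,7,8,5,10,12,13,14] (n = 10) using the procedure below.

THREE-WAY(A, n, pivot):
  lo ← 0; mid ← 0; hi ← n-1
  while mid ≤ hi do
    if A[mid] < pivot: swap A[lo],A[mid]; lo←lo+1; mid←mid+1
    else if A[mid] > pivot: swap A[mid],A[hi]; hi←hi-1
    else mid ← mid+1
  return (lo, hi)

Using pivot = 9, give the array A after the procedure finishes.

pivot = 9; lo=0, mid=0, hi=9
A[mid]=4<9: swap A[0],A[0]; lo=1,mid=1 → [4,9,6,7,8,5,10,12,13,14]
A[mid]=9=9: mid=2
A[mid]=6<9: swap A[1],A[2]; lo=2,mid=3 → [4,6,9,7,8,5,10,12,13,14]
A[mid]=7<9: swap A[2],A[3]; lo=3,mid=4 → [4,6,7,9,8,5,10,12,13,14]
A[mid]=8<9: swap A[3],A[4]; lo=4,mid=5 → [4,6,7,8,9,5,10,12,13,14]
A[mid]=5<9: swap A[4],A[5]; lo=5,mid=6 → [4,6,7,8,5,9,10,12,13,14]
A[mid]=10>9: swap A[6],A[9]; hi=8 → [4,6,7,8,5,9,14,12,13,10]
A[mid]=14>9: swap A[6],A[8]; hi=7 → [4,6,7,8,5,9,13,12,14,10]
A[mid]=13>9: swap A[6],A[7]; hi=6 → [4,6,7,8,5,9,12,13,14,10]
A[mid]=12>9: swap A[6],A[6]; hi=5 → [4,6,7,8,5,9,12,13,14,10]
end: lo=5, hi=5; A = [4,6,7,8,5,9,12,13,14,10]

[4,6,7,8,5,9,12,13,14,10]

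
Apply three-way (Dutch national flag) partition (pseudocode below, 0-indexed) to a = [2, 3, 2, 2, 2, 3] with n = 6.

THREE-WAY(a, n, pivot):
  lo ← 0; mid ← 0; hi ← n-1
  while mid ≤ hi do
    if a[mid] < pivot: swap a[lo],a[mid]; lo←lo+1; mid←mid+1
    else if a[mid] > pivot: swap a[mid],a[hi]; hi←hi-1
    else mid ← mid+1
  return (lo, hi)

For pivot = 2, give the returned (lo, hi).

(0, 3)

lo=0 mid=0 hi=5
2=2: mid=1
3>2: swap(1,5), hi=4 ⇒ [2, 3, 2, 2, 2, 3]
3>2: swap(1,4), hi=3 ⇒ [2, 2, 2, 2, 3, 3]
2=2: mid=2
2=2: mid=3
2=2: mid=4
done. lo=0 hi=3; a=[2, 2, 2, 2, 3, 3]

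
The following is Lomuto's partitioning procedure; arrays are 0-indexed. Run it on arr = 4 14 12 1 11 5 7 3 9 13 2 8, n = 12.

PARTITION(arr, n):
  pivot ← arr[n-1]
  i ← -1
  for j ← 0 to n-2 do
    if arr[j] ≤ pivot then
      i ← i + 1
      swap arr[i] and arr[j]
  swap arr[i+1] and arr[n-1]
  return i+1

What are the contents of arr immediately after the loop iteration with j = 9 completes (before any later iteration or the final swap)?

4 1 5 7 3 12 14 11 9 13 2 8

pivot = arr[11] = 8; i = -1
j=0: arr[0]=4 ≤ 8 → i=0, swap arr[0],arr[0] (no change) → 4 14 12 1 11 5 7 3 9 13 2 8
j=1: arr[1]=14 > 8 → no swap
j=2: arr[2]=12 > 8 → no swap
j=3: arr[3]=1 ≤ 8 → i=1, swap arr[1],arr[3] → 4 1 12 14 11 5 7 3 9 13 2 8
j=4: arr[4]=11 > 8 → no swap
j=5: arr[5]=5 ≤ 8 → i=2, swap arr[2],arr[5] → 4 1 5 14 11 12 7 3 9 13 2 8
j=6: arr[6]=7 ≤ 8 → i=3, swap arr[3],arr[6] → 4 1 5 7 11 12 14 3 9 13 2 8
j=7: arr[7]=3 ≤ 8 → i=4, swap arr[4],arr[7] → 4 1 5 7 3 12 14 11 9 13 2 8
j=8: arr[8]=9 > 8 → no swap
j=9: arr[9]=13 > 8 → no swap
(after j=9) arr = 4 1 5 7 3 12 14 11 9 13 2 8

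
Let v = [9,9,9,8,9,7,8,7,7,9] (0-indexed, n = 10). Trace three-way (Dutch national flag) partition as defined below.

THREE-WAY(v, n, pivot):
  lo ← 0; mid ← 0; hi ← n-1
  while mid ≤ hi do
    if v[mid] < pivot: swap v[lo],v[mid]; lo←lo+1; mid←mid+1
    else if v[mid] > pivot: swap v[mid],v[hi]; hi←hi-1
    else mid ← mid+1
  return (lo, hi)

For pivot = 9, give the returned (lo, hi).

lo=0 mid=0 hi=9
9=9: mid=1
9=9: mid=2
9=9: mid=3
8<9: swap(0,3), lo=1 mid=4 ⇒ [8,9,9,9,9,7,8,7,7,9]
9=9: mid=5
7<9: swap(1,5), lo=2 mid=6 ⇒ [8,7,9,9,9,9,8,7,7,9]
8<9: swap(2,6), lo=3 mid=7 ⇒ [8,7,8,9,9,9,9,7,7,9]
7<9: swap(3,7), lo=4 mid=8 ⇒ [8,7,8,7,9,9,9,9,7,9]
7<9: swap(4,8), lo=5 mid=9 ⇒ [8,7,8,7,7,9,9,9,9,9]
9=9: mid=10
done. lo=5 hi=9; v=[8,7,8,7,7,9,9,9,9,9]

(5, 9)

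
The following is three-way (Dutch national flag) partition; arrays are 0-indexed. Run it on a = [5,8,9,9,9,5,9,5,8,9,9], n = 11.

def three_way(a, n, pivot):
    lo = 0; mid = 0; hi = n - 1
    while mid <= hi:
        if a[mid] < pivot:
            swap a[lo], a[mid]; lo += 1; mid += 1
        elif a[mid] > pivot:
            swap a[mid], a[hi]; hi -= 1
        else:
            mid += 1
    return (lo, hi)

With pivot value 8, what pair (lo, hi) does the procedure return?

pivot = 8; lo=0, mid=0, hi=10
a[mid]=5<8: swap a[0],a[0]; lo=1,mid=1 → [5,8,9,9,9,5,9,5,8,9,9]
a[mid]=8=8: mid=2
a[mid]=9>8: swap a[2],a[10]; hi=9 → [5,8,9,9,9,5,9,5,8,9,9]
a[mid]=9>8: swap a[2],a[9]; hi=8 → [5,8,9,9,9,5,9,5,8,9,9]
a[mid]=9>8: swap a[2],a[8]; hi=7 → [5,8,8,9,9,5,9,5,9,9,9]
a[mid]=8=8: mid=3
a[mid]=9>8: swap a[3],a[7]; hi=6 → [5,8,8,5,9,5,9,9,9,9,9]
a[mid]=5<8: swap a[1],a[3]; lo=2,mid=4 → [5,5,8,8,9,5,9,9,9,9,9]
a[mid]=9>8: swap a[4],a[6]; hi=5 → [5,5,8,8,9,5,9,9,9,9,9]
a[mid]=9>8: swap a[4],a[5]; hi=4 → [5,5,8,8,5,9,9,9,9,9,9]
a[mid]=5<8: swap a[2],a[4]; lo=3,mid=5 → [5,5,5,8,8,9,9,9,9,9,9]
end: lo=3, hi=4; a = [5,5,5,8,8,9,9,9,9,9,9]

(3, 4)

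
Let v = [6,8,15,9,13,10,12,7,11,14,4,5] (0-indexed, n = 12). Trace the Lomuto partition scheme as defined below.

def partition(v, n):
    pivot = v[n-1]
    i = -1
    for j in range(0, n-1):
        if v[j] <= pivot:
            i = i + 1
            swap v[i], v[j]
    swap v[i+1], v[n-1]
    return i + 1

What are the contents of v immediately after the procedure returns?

[4,5,15,9,13,10,12,7,11,14,6,8]

pivot = v[11] = 5; i = -1
j=0: v[0]=6 > 5 → no swap
j=1: v[1]=8 > 5 → no swap
j=2: v[2]=15 > 5 → no swap
j=3: v[3]=9 > 5 → no swap
j=4: v[4]=13 > 5 → no swap
j=5: v[5]=10 > 5 → no swap
j=6: v[6]=12 > 5 → no swap
j=7: v[7]=7 > 5 → no swap
j=8: v[8]=11 > 5 → no swap
j=9: v[9]=14 > 5 → no swap
j=10: v[10]=4 ≤ 5 → i=0, swap v[0],v[10] → [4,8,15,9,13,10,12,7,11,14,6,5]
final swap v[1],v[11] → [4,5,15,9,13,10,12,7,11,14,6,8]; return 1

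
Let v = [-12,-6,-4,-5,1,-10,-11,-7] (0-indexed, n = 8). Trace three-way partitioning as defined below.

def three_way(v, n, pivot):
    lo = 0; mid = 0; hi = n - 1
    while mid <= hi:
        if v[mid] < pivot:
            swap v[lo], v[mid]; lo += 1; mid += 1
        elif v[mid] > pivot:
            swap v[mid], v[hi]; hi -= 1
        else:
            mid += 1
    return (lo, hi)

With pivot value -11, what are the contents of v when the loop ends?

[-12,-11,-5,1,-10,-4,-7,-6]

lo=0 mid=0 hi=7
-12<-11: swap(0,0), lo=1 mid=1 ⇒ [-12,-6,-4,-5,1,-10,-11,-7]
-6>-11: swap(1,7), hi=6 ⇒ [-12,-7,-4,-5,1,-10,-11,-6]
-7>-11: swap(1,6), hi=5 ⇒ [-12,-11,-4,-5,1,-10,-7,-6]
-11=-11: mid=2
-4>-11: swap(2,5), hi=4 ⇒ [-12,-11,-10,-5,1,-4,-7,-6]
-10>-11: swap(2,4), hi=3 ⇒ [-12,-11,1,-5,-10,-4,-7,-6]
1>-11: swap(2,3), hi=2 ⇒ [-12,-11,-5,1,-10,-4,-7,-6]
-5>-11: swap(2,2), hi=1 ⇒ [-12,-11,-5,1,-10,-4,-7,-6]
done. lo=1 hi=1; v=[-12,-11,-5,1,-10,-4,-7,-6]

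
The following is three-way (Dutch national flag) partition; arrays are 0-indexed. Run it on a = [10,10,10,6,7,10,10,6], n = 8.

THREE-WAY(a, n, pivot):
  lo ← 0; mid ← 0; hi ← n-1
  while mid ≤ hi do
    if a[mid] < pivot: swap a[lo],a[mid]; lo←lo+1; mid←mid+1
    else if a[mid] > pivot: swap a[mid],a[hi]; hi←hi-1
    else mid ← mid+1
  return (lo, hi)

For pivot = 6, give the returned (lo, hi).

pivot = 6; lo=0, mid=0, hi=7
a[mid]=10>6: swap a[0],a[7]; hi=6 → [6,10,10,6,7,10,10,10]
a[mid]=6=6: mid=1
a[mid]=10>6: swap a[1],a[6]; hi=5 → [6,10,10,6,7,10,10,10]
a[mid]=10>6: swap a[1],a[5]; hi=4 → [6,10,10,6,7,10,10,10]
a[mid]=10>6: swap a[1],a[4]; hi=3 → [6,7,10,6,10,10,10,10]
a[mid]=7>6: swap a[1],a[3]; hi=2 → [6,6,10,7,10,10,10,10]
a[mid]=6=6: mid=2
a[mid]=10>6: swap a[2],a[2]; hi=1 → [6,6,10,7,10,10,10,10]
end: lo=0, hi=1; a = [6,6,10,7,10,10,10,10]

(0, 1)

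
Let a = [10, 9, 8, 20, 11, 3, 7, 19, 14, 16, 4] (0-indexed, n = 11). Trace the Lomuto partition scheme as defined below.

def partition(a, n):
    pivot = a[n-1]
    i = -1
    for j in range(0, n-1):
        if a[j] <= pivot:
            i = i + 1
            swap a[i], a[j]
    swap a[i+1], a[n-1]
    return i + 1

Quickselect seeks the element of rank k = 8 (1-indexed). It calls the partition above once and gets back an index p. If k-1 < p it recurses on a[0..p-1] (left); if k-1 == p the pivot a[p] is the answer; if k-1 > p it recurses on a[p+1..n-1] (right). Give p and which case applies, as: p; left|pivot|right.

pivot=4, i=-1
j=0: 10>4, skip
j=1: 9>4, skip
j=2: 8>4, skip
j=3: 20>4, skip
j=4: 11>4, skip
j=5: 3≤4, i=0, swap(0,5) ⇒ [3, 9, 8, 20, 11, 10, 7, 19, 14, 16, 4]
j=6: 7>4, skip
j=7: 19>4, skip
j=8: 14>4, skip
j=9: 16>4, skip
swap(1,10) ⇒ [3, 4, 8, 20, 11, 10, 7, 19, 14, 16, 9]; return 1
p = 1; k-1 = 7 > 1 ⇒ right

1; right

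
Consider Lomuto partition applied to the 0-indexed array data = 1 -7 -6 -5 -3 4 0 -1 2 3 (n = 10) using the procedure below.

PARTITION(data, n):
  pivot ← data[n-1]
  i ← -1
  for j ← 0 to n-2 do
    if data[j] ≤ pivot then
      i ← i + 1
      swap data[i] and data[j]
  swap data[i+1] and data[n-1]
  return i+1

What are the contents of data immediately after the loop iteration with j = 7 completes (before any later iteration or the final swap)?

1 -7 -6 -5 -3 0 -1 4 2 3

pivot=3, i=-1
j=0: 1≤3, i=0, swap(0,0) ⇒ 1 -7 -6 -5 -3 4 0 -1 2 3
j=1: -7≤3, i=1, swap(1,1) ⇒ 1 -7 -6 -5 -3 4 0 -1 2 3
j=2: -6≤3, i=2, swap(2,2) ⇒ 1 -7 -6 -5 -3 4 0 -1 2 3
j=3: -5≤3, i=3, swap(3,3) ⇒ 1 -7 -6 -5 -3 4 0 -1 2 3
j=4: -3≤3, i=4, swap(4,4) ⇒ 1 -7 -6 -5 -3 4 0 -1 2 3
j=5: 4>3, skip
j=6: 0≤3, i=5, swap(5,6) ⇒ 1 -7 -6 -5 -3 0 4 -1 2 3
j=7: -1≤3, i=6, swap(6,7) ⇒ 1 -7 -6 -5 -3 0 -1 4 2 3
(after j=7) data = 1 -7 -6 -5 -3 0 -1 4 2 3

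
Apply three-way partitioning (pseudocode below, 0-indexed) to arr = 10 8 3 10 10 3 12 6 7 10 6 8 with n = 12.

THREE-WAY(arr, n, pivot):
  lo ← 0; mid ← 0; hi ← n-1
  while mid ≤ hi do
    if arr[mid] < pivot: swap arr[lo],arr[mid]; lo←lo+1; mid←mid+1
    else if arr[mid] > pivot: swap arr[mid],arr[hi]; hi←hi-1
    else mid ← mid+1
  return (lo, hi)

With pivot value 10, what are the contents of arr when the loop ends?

pivot = 10; lo=0, mid=0, hi=11
arr[mid]=10=10: mid=1
arr[mid]=8<10: swap arr[0],arr[1]; lo=1,mid=2 → 8 10 3 10 10 3 12 6 7 10 6 8
arr[mid]=3<10: swap arr[1],arr[2]; lo=2,mid=3 → 8 3 10 10 10 3 12 6 7 10 6 8
arr[mid]=10=10: mid=4
arr[mid]=10=10: mid=5
arr[mid]=3<10: swap arr[2],arr[5]; lo=3,mid=6 → 8 3 3 10 10 10 12 6 7 10 6 8
arr[mid]=12>10: swap arr[6],arr[11]; hi=10 → 8 3 3 10 10 10 8 6 7 10 6 12
arr[mid]=8<10: swap arr[3],arr[6]; lo=4,mid=7 → 8 3 3 8 10 10 10 6 7 10 6 12
arr[mid]=6<10: swap arr[4],arr[7]; lo=5,mid=8 → 8 3 3 8 6 10 10 10 7 10 6 12
arr[mid]=7<10: swap arr[5],arr[8]; lo=6,mid=9 → 8 3 3 8 6 7 10 10 10 10 6 12
arr[mid]=10=10: mid=10
arr[mid]=6<10: swap arr[6],arr[10]; lo=7,mid=11 → 8 3 3 8 6 7 6 10 10 10 10 12
end: lo=7, hi=10; arr = 8 3 3 8 6 7 6 10 10 10 10 12

8 3 3 8 6 7 6 10 10 10 10 12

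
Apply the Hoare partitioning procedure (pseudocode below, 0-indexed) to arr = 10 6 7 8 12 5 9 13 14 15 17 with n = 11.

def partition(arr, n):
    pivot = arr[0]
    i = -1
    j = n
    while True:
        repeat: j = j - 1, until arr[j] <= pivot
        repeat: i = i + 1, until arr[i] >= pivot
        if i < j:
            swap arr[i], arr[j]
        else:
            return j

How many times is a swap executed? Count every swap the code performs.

2

pivot=10
j stops at 6 (9), i stops at 0 (10); swap ⇒ 9 6 7 8 12 5 10 13 14 15 17
j stops at 5 (5), i stops at 4 (12); swap ⇒ 9 6 7 8 5 12 10 13 14 15 17
j stops at 4, i stops at 5; i≥j ⇒ return 4. arr=9 6 7 8 5 12 10 13 14 15 17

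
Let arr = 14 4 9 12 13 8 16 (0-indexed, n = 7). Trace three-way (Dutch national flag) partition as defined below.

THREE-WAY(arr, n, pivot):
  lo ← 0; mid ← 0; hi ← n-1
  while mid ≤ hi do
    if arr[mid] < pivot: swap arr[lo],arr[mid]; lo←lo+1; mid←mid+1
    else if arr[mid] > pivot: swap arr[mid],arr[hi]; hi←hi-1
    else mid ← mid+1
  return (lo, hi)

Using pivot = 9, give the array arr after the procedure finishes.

pivot = 9; lo=0, mid=0, hi=6
arr[mid]=14>9: swap arr[0],arr[6]; hi=5 → 16 4 9 12 13 8 14
arr[mid]=16>9: swap arr[0],arr[5]; hi=4 → 8 4 9 12 13 16 14
arr[mid]=8<9: swap arr[0],arr[0]; lo=1,mid=1 → 8 4 9 12 13 16 14
arr[mid]=4<9: swap arr[1],arr[1]; lo=2,mid=2 → 8 4 9 12 13 16 14
arr[mid]=9=9: mid=3
arr[mid]=12>9: swap arr[3],arr[4]; hi=3 → 8 4 9 13 12 16 14
arr[mid]=13>9: swap arr[3],arr[3]; hi=2 → 8 4 9 13 12 16 14
end: lo=2, hi=2; arr = 8 4 9 13 12 16 14

8 4 9 13 12 16 14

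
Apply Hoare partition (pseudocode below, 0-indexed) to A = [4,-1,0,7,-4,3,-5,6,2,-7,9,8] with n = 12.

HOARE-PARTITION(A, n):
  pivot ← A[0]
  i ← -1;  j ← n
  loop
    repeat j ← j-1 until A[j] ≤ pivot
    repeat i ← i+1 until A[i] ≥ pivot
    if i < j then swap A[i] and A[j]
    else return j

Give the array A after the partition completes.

pivot=4
j stops at 9 (-7), i stops at 0 (4); swap ⇒ [-7,-1,0,7,-4,3,-5,6,2,4,9,8]
j stops at 8 (2), i stops at 3 (7); swap ⇒ [-7,-1,0,2,-4,3,-5,6,7,4,9,8]
j stops at 6, i stops at 7; i≥j ⇒ return 6. A=[-7,-1,0,2,-4,3,-5,6,7,4,9,8]

[-7,-1,0,2,-4,3,-5,6,7,4,9,8]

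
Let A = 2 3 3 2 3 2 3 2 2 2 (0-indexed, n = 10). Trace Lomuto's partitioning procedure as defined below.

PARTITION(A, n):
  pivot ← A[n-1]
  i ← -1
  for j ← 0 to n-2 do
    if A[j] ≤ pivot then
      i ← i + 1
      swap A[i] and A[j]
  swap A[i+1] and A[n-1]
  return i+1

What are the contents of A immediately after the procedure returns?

2 2 2 2 2 2 3 3 3 3

pivot = A[9] = 2; i = -1
j=0: A[0]=2 ≤ 2 → i=0, swap A[0],A[0] (no change) → 2 3 3 2 3 2 3 2 2 2
j=1: A[1]=3 > 2 → no swap
j=2: A[2]=3 > 2 → no swap
j=3: A[3]=2 ≤ 2 → i=1, swap A[1],A[3] → 2 2 3 3 3 2 3 2 2 2
j=4: A[4]=3 > 2 → no swap
j=5: A[5]=2 ≤ 2 → i=2, swap A[2],A[5] → 2 2 2 3 3 3 3 2 2 2
j=6: A[6]=3 > 2 → no swap
j=7: A[7]=2 ≤ 2 → i=3, swap A[3],A[7] → 2 2 2 2 3 3 3 3 2 2
j=8: A[8]=2 ≤ 2 → i=4, swap A[4],A[8] → 2 2 2 2 2 3 3 3 3 2
final swap A[5],A[9] → 2 2 2 2 2 2 3 3 3 3; return 5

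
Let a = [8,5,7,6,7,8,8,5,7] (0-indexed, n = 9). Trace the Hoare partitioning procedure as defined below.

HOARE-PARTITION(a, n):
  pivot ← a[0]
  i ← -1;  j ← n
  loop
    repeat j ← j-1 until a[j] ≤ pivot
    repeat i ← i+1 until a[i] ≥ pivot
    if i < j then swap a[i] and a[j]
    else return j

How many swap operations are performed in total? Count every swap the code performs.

2

pivot=8
j stops at 8 (7), i stops at 0 (8); swap ⇒ [7,5,7,6,7,8,8,5,8]
j stops at 7 (5), i stops at 5 (8); swap ⇒ [7,5,7,6,7,5,8,8,8]
j stops at 6, i stops at 6; i≥j ⇒ return 6. a=[7,5,7,6,7,5,8,8,8]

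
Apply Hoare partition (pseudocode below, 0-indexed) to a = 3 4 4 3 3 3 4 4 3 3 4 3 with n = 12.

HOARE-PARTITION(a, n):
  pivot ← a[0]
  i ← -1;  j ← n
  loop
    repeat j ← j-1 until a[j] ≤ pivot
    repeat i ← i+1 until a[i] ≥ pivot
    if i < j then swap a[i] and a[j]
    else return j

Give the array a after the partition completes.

3 3 3 3 3 3 4 4 4 4 4 3

pivot = a[0] = 3; i = -1, j = 12
j→11 (a[11]=3≤3), i→0 (a[0]=3≥3); i<j, swap → 3 4 4 3 3 3 4 4 3 3 4 3
j→9 (a[9]=3≤3), i→1 (a[1]=4≥3); i<j, swap → 3 3 4 3 3 3 4 4 3 4 4 3
j→8 (a[8]=3≤3), i→2 (a[2]=4≥3); i<j, swap → 3 3 3 3 3 3 4 4 4 4 4 3
j→5 (a[5]=3≤3), i→3 (a[3]=3≥3); i<j, swap → 3 3 3 3 3 3 4 4 4 4 4 3
j→4, i→4; i≥j, return j=4. a = 3 3 3 3 3 3 4 4 4 4 4 3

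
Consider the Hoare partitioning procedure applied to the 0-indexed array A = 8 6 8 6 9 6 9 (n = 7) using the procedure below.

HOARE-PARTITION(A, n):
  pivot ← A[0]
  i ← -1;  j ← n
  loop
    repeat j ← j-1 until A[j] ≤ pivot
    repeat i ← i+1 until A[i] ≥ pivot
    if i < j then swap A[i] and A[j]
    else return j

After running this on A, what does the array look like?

pivot=8
j stops at 5 (6), i stops at 0 (8); swap ⇒ 6 6 8 6 9 8 9
j stops at 3 (6), i stops at 2 (8); swap ⇒ 6 6 6 8 9 8 9
j stops at 2, i stops at 3; i≥j ⇒ return 2. A=6 6 6 8 9 8 9

6 6 6 8 9 8 9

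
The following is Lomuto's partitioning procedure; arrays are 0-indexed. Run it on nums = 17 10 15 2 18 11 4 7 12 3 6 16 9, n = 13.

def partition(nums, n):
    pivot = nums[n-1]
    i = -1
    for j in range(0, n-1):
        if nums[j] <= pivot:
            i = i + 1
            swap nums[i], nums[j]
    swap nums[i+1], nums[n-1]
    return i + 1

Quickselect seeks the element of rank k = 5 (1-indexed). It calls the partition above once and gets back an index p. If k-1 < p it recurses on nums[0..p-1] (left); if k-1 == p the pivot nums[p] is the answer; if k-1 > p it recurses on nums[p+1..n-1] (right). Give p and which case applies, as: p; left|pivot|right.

5; left

pivot = nums[12] = 9; i = -1
j=0: nums[0]=17 > 9 → no swap
j=1: nums[1]=10 > 9 → no swap
j=2: nums[2]=15 > 9 → no swap
j=3: nums[3]=2 ≤ 9 → i=0, swap nums[0],nums[3] → 2 10 15 17 18 11 4 7 12 3 6 16 9
j=4: nums[4]=18 > 9 → no swap
j=5: nums[5]=11 > 9 → no swap
j=6: nums[6]=4 ≤ 9 → i=1, swap nums[1],nums[6] → 2 4 15 17 18 11 10 7 12 3 6 16 9
j=7: nums[7]=7 ≤ 9 → i=2, swap nums[2],nums[7] → 2 4 7 17 18 11 10 15 12 3 6 16 9
j=8: nums[8]=12 > 9 → no swap
j=9: nums[9]=3 ≤ 9 → i=3, swap nums[3],nums[9] → 2 4 7 3 18 11 10 15 12 17 6 16 9
j=10: nums[10]=6 ≤ 9 → i=4, swap nums[4],nums[10] → 2 4 7 3 6 11 10 15 12 17 18 16 9
j=11: nums[11]=16 > 9 → no swap
final swap nums[5],nums[12] → 2 4 7 3 6 9 10 15 12 17 18 16 11; return 5
p = 5; k-1 = 4 < 5 ⇒ left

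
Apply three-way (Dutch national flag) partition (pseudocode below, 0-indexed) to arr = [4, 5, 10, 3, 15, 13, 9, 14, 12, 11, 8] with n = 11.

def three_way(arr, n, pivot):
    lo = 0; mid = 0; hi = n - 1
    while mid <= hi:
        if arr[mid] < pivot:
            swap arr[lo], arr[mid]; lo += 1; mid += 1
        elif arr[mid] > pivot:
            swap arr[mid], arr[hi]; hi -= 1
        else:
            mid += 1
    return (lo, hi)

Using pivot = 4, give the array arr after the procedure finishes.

lo=0 mid=0 hi=10
4=4: mid=1
5>4: swap(1,10), hi=9 ⇒ [4, 8, 10, 3, 15, 13, 9, 14, 12, 11, 5]
8>4: swap(1,9), hi=8 ⇒ [4, 11, 10, 3, 15, 13, 9, 14, 12, 8, 5]
11>4: swap(1,8), hi=7 ⇒ [4, 12, 10, 3, 15, 13, 9, 14, 11, 8, 5]
12>4: swap(1,7), hi=6 ⇒ [4, 14, 10, 3, 15, 13, 9, 12, 11, 8, 5]
14>4: swap(1,6), hi=5 ⇒ [4, 9, 10, 3, 15, 13, 14, 12, 11, 8, 5]
9>4: swap(1,5), hi=4 ⇒ [4, 13, 10, 3, 15, 9, 14, 12, 11, 8, 5]
13>4: swap(1,4), hi=3 ⇒ [4, 15, 10, 3, 13, 9, 14, 12, 11, 8, 5]
15>4: swap(1,3), hi=2 ⇒ [4, 3, 10, 15, 13, 9, 14, 12, 11, 8, 5]
3<4: swap(0,1), lo=1 mid=2 ⇒ [3, 4, 10, 15, 13, 9, 14, 12, 11, 8, 5]
10>4: swap(2,2), hi=1 ⇒ [3, 4, 10, 15, 13, 9, 14, 12, 11, 8, 5]
done. lo=1 hi=1; arr=[3, 4, 10, 15, 13, 9, 14, 12, 11, 8, 5]

[3, 4, 10, 15, 13, 9, 14, 12, 11, 8, 5]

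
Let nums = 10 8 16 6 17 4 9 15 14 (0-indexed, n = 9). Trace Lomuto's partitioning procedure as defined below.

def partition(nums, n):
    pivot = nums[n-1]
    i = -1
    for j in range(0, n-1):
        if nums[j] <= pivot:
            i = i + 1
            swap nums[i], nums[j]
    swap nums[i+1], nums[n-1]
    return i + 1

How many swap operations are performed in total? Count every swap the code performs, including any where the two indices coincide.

6

pivot = nums[8] = 14; i = -1
j=0: nums[0]=10 ≤ 14 → i=0, swap nums[0],nums[0] (no change) → 10 8 16 6 17 4 9 15 14
j=1: nums[1]=8 ≤ 14 → i=1, swap nums[1],nums[1] (no change) → 10 8 16 6 17 4 9 15 14
j=2: nums[2]=16 > 14 → no swap
j=3: nums[3]=6 ≤ 14 → i=2, swap nums[2],nums[3] → 10 8 6 16 17 4 9 15 14
j=4: nums[4]=17 > 14 → no swap
j=5: nums[5]=4 ≤ 14 → i=3, swap nums[3],nums[5] → 10 8 6 4 17 16 9 15 14
j=6: nums[6]=9 ≤ 14 → i=4, swap nums[4],nums[6] → 10 8 6 4 9 16 17 15 14
j=7: nums[7]=15 > 14 → no swap
final swap nums[5],nums[8] → 10 8 6 4 9 14 17 15 16; return 5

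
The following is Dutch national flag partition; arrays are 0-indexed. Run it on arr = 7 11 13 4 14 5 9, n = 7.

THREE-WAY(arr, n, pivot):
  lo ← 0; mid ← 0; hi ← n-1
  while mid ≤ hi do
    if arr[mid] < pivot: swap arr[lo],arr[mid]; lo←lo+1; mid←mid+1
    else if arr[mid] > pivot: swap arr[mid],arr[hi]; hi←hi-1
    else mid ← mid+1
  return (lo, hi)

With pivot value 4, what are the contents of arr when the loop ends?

lo=0 mid=0 hi=6
7>4: swap(0,6), hi=5 ⇒ 9 11 13 4 14 5 7
9>4: swap(0,5), hi=4 ⇒ 5 11 13 4 14 9 7
5>4: swap(0,4), hi=3 ⇒ 14 11 13 4 5 9 7
14>4: swap(0,3), hi=2 ⇒ 4 11 13 14 5 9 7
4=4: mid=1
11>4: swap(1,2), hi=1 ⇒ 4 13 11 14 5 9 7
13>4: swap(1,1), hi=0 ⇒ 4 13 11 14 5 9 7
done. lo=0 hi=0; arr=4 13 11 14 5 9 7

4 13 11 14 5 9 7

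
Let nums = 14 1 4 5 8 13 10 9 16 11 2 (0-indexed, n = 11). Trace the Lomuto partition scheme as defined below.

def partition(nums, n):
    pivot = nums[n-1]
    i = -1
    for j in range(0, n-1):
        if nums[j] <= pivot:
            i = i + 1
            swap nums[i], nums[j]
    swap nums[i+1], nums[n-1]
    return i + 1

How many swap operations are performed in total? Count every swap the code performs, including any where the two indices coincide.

pivot = nums[10] = 2; i = -1
j=0: nums[0]=14 > 2 → no swap
j=1: nums[1]=1 ≤ 2 → i=0, swap nums[0],nums[1] → 1 14 4 5 8 13 10 9 16 11 2
j=2: nums[2]=4 > 2 → no swap
j=3: nums[3]=5 > 2 → no swap
j=4: nums[4]=8 > 2 → no swap
j=5: nums[5]=13 > 2 → no swap
j=6: nums[6]=10 > 2 → no swap
j=7: nums[7]=9 > 2 → no swap
j=8: nums[8]=16 > 2 → no swap
j=9: nums[9]=11 > 2 → no swap
final swap nums[1],nums[10] → 1 2 4 5 8 13 10 9 16 11 14; return 1

2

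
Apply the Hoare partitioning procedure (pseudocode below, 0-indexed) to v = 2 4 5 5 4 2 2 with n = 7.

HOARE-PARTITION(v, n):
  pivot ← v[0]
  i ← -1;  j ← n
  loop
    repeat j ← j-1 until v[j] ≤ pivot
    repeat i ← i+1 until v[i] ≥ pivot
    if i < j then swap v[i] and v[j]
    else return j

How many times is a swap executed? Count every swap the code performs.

2

pivot = v[0] = 2; i = -1, j = 7
j→6 (v[6]=2≤2), i→0 (v[0]=2≥2); i<j, swap → 2 4 5 5 4 2 2
j→5 (v[5]=2≤2), i→1 (v[1]=4≥2); i<j, swap → 2 2 5 5 4 4 2
j→1, i→2; i≥j, return j=1. v = 2 2 5 5 4 4 2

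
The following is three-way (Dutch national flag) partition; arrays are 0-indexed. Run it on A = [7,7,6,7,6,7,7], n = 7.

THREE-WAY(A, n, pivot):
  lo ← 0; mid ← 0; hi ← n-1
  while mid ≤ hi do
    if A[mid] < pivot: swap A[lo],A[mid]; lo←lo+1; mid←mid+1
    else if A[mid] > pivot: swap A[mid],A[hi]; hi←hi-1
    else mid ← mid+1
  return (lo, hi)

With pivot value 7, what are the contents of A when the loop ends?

pivot = 7; lo=0, mid=0, hi=6
A[mid]=7=7: mid=1
A[mid]=7=7: mid=2
A[mid]=6<7: swap A[0],A[2]; lo=1,mid=3 → [6,7,7,7,6,7,7]
A[mid]=7=7: mid=4
A[mid]=6<7: swap A[1],A[4]; lo=2,mid=5 → [6,6,7,7,7,7,7]
A[mid]=7=7: mid=6
A[mid]=7=7: mid=7
end: lo=2, hi=6; A = [6,6,7,7,7,7,7]

[6,6,7,7,7,7,7]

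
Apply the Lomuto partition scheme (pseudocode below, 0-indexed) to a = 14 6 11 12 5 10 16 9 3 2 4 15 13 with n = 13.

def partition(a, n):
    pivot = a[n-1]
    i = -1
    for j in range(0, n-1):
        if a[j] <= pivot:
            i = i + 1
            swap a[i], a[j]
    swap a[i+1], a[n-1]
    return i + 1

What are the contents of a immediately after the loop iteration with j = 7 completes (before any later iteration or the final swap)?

6 11 12 5 10 9 16 14 3 2 4 15 13

pivot = a[12] = 13; i = -1
j=0: a[0]=14 > 13 → no swap
j=1: a[1]=6 ≤ 13 → i=0, swap a[0],a[1] → 6 14 11 12 5 10 16 9 3 2 4 15 13
j=2: a[2]=11 ≤ 13 → i=1, swap a[1],a[2] → 6 11 14 12 5 10 16 9 3 2 4 15 13
j=3: a[3]=12 ≤ 13 → i=2, swap a[2],a[3] → 6 11 12 14 5 10 16 9 3 2 4 15 13
j=4: a[4]=5 ≤ 13 → i=3, swap a[3],a[4] → 6 11 12 5 14 10 16 9 3 2 4 15 13
j=5: a[5]=10 ≤ 13 → i=4, swap a[4],a[5] → 6 11 12 5 10 14 16 9 3 2 4 15 13
j=6: a[6]=16 > 13 → no swap
j=7: a[7]=9 ≤ 13 → i=5, swap a[5],a[7] → 6 11 12 5 10 9 16 14 3 2 4 15 13
(after j=7) a = 6 11 12 5 10 9 16 14 3 2 4 15 13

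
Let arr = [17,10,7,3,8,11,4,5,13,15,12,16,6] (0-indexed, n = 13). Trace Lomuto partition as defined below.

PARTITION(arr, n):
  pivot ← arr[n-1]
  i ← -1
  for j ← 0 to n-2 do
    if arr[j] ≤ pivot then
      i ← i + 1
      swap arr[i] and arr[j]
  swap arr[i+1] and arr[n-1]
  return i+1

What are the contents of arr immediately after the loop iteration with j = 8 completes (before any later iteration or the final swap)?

pivot=6, i=-1
j=0: 17>6, skip
j=1: 10>6, skip
j=2: 7>6, skip
j=3: 3≤6, i=0, swap(0,3) ⇒ [3,10,7,17,8,11,4,5,13,15,12,16,6]
j=4: 8>6, skip
j=5: 11>6, skip
j=6: 4≤6, i=1, swap(1,6) ⇒ [3,4,7,17,8,11,10,5,13,15,12,16,6]
j=7: 5≤6, i=2, swap(2,7) ⇒ [3,4,5,17,8,11,10,7,13,15,12,16,6]
j=8: 13>6, skip
(after j=8) arr = [3,4,5,17,8,11,10,7,13,15,12,16,6]

[3,4,5,17,8,11,10,7,13,15,12,16,6]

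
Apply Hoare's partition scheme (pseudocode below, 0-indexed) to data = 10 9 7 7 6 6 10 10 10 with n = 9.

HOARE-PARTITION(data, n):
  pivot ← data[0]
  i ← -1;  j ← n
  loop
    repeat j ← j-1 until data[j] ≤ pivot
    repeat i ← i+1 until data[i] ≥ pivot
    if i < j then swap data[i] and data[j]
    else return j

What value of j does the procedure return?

pivot = data[0] = 10; i = -1, j = 9
j→8 (data[8]=10≤10), i→0 (data[0]=10≥10); i<j, swap → 10 9 7 7 6 6 10 10 10
j→7 (data[7]=10≤10), i→6 (data[6]=10≥10); i<j, swap → 10 9 7 7 6 6 10 10 10
j→6, i→7; i≥j, return j=6. data = 10 9 7 7 6 6 10 10 10

6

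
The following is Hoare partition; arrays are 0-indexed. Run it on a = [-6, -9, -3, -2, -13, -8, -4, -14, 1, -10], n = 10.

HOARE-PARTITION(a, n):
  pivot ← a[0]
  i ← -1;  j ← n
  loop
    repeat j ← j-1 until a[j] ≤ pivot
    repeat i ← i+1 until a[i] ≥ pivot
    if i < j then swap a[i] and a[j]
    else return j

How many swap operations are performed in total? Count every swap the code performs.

3

pivot=-6
j stops at 9 (-10), i stops at 0 (-6); swap ⇒ [-10, -9, -3, -2, -13, -8, -4, -14, 1, -6]
j stops at 7 (-14), i stops at 2 (-3); swap ⇒ [-10, -9, -14, -2, -13, -8, -4, -3, 1, -6]
j stops at 5 (-8), i stops at 3 (-2); swap ⇒ [-10, -9, -14, -8, -13, -2, -4, -3, 1, -6]
j stops at 4, i stops at 5; i≥j ⇒ return 4. a=[-10, -9, -14, -8, -13, -2, -4, -3, 1, -6]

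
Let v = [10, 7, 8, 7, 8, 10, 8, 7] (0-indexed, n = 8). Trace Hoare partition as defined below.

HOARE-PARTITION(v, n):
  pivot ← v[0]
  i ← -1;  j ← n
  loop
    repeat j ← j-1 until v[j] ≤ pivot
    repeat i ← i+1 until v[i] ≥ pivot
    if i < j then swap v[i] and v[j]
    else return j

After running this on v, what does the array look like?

[7, 7, 8, 7, 8, 8, 10, 10]

pivot = v[0] = 10; i = -1, j = 8
j→7 (v[7]=7≤10), i→0 (v[0]=10≥10); i<j, swap → [7, 7, 8, 7, 8, 10, 8, 10]
j→6 (v[6]=8≤10), i→5 (v[5]=10≥10); i<j, swap → [7, 7, 8, 7, 8, 8, 10, 10]
j→5, i→6; i≥j, return j=5. v = [7, 7, 8, 7, 8, 8, 10, 10]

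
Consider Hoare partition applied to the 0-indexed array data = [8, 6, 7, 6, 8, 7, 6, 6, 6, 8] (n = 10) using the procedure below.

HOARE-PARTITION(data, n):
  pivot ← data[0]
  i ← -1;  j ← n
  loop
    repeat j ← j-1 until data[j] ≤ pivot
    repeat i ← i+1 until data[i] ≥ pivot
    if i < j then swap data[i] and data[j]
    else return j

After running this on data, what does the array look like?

[8, 6, 7, 6, 6, 7, 6, 6, 8, 8]

pivot=8
j stops at 9 (8), i stops at 0 (8); swap ⇒ [8, 6, 7, 6, 8, 7, 6, 6, 6, 8]
j stops at 8 (6), i stops at 4 (8); swap ⇒ [8, 6, 7, 6, 6, 7, 6, 6, 8, 8]
j stops at 7, i stops at 8; i≥j ⇒ return 7. data=[8, 6, 7, 6, 6, 7, 6, 6, 8, 8]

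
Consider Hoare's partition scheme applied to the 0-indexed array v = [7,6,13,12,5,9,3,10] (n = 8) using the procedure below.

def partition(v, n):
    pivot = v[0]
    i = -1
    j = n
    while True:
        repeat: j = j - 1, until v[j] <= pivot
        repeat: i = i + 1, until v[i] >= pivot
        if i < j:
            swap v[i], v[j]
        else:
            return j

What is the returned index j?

2

pivot=7
j stops at 6 (3), i stops at 0 (7); swap ⇒ [3,6,13,12,5,9,7,10]
j stops at 4 (5), i stops at 2 (13); swap ⇒ [3,6,5,12,13,9,7,10]
j stops at 2, i stops at 3; i≥j ⇒ return 2. v=[3,6,5,12,13,9,7,10]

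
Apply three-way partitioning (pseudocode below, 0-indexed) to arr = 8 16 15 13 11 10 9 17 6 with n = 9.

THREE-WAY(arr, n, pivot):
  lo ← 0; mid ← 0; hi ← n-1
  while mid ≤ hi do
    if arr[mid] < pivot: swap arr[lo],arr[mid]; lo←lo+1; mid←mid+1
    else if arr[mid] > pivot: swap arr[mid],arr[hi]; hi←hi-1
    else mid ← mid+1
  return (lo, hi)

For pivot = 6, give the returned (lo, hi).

(0, 0)

lo=0 mid=0 hi=8
8>6: swap(0,8), hi=7 ⇒ 6 16 15 13 11 10 9 17 8
6=6: mid=1
16>6: swap(1,7), hi=6 ⇒ 6 17 15 13 11 10 9 16 8
17>6: swap(1,6), hi=5 ⇒ 6 9 15 13 11 10 17 16 8
9>6: swap(1,5), hi=4 ⇒ 6 10 15 13 11 9 17 16 8
10>6: swap(1,4), hi=3 ⇒ 6 11 15 13 10 9 17 16 8
11>6: swap(1,3), hi=2 ⇒ 6 13 15 11 10 9 17 16 8
13>6: swap(1,2), hi=1 ⇒ 6 15 13 11 10 9 17 16 8
15>6: swap(1,1), hi=0 ⇒ 6 15 13 11 10 9 17 16 8
done. lo=0 hi=0; arr=6 15 13 11 10 9 17 16 8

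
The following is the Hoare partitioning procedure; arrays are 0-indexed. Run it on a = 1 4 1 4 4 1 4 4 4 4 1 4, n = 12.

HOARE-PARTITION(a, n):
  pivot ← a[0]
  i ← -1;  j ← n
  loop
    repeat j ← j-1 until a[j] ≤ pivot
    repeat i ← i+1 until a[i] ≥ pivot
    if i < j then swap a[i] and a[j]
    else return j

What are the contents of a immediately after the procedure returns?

pivot = a[0] = 1; i = -1, j = 12
j→10 (a[10]=1≤1), i→0 (a[0]=1≥1); i<j, swap → 1 4 1 4 4 1 4 4 4 4 1 4
j→5 (a[5]=1≤1), i→1 (a[1]=4≥1); i<j, swap → 1 1 1 4 4 4 4 4 4 4 1 4
j→2, i→2; i≥j, return j=2. a = 1 1 1 4 4 4 4 4 4 4 1 4

1 1 1 4 4 4 4 4 4 4 1 4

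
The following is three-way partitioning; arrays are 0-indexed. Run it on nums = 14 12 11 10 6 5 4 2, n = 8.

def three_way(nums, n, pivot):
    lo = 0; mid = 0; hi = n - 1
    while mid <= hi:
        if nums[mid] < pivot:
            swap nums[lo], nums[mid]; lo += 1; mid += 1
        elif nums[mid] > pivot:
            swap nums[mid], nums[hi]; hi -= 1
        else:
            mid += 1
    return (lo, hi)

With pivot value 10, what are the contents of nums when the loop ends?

pivot = 10; lo=0, mid=0, hi=7
nums[mid]=14>10: swap nums[0],nums[7]; hi=6 → 2 12 11 10 6 5 4 14
nums[mid]=2<10: swap nums[0],nums[0]; lo=1,mid=1 → 2 12 11 10 6 5 4 14
nums[mid]=12>10: swap nums[1],nums[6]; hi=5 → 2 4 11 10 6 5 12 14
nums[mid]=4<10: swap nums[1],nums[1]; lo=2,mid=2 → 2 4 11 10 6 5 12 14
nums[mid]=11>10: swap nums[2],nums[5]; hi=4 → 2 4 5 10 6 11 12 14
nums[mid]=5<10: swap nums[2],nums[2]; lo=3,mid=3 → 2 4 5 10 6 11 12 14
nums[mid]=10=10: mid=4
nums[mid]=6<10: swap nums[3],nums[4]; lo=4,mid=5 → 2 4 5 6 10 11 12 14
end: lo=4, hi=4; nums = 2 4 5 6 10 11 12 14

2 4 5 6 10 11 12 14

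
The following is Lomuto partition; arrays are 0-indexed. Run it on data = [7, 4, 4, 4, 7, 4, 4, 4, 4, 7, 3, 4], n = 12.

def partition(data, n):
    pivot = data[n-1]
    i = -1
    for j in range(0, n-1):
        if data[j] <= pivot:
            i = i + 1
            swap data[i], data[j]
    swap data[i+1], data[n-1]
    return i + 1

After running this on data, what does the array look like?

pivot=4, i=-1
j=0: 7>4, skip
j=1: 4≤4, i=0, swap(0,1) ⇒ [4, 7, 4, 4, 7, 4, 4, 4, 4, 7, 3, 4]
j=2: 4≤4, i=1, swap(1,2) ⇒ [4, 4, 7, 4, 7, 4, 4, 4, 4, 7, 3, 4]
j=3: 4≤4, i=2, swap(2,3) ⇒ [4, 4, 4, 7, 7, 4, 4, 4, 4, 7, 3, 4]
j=4: 7>4, skip
j=5: 4≤4, i=3, swap(3,5) ⇒ [4, 4, 4, 4, 7, 7, 4, 4, 4, 7, 3, 4]
j=6: 4≤4, i=4, swap(4,6) ⇒ [4, 4, 4, 4, 4, 7, 7, 4, 4, 7, 3, 4]
j=7: 4≤4, i=5, swap(5,7) ⇒ [4, 4, 4, 4, 4, 4, 7, 7, 4, 7, 3, 4]
j=8: 4≤4, i=6, swap(6,8) ⇒ [4, 4, 4, 4, 4, 4, 4, 7, 7, 7, 3, 4]
j=9: 7>4, skip
j=10: 3≤4, i=7, swap(7,10) ⇒ [4, 4, 4, 4, 4, 4, 4, 3, 7, 7, 7, 4]
swap(8,11) ⇒ [4, 4, 4, 4, 4, 4, 4, 3, 4, 7, 7, 7]; return 8

[4, 4, 4, 4, 4, 4, 4, 3, 4, 7, 7, 7]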